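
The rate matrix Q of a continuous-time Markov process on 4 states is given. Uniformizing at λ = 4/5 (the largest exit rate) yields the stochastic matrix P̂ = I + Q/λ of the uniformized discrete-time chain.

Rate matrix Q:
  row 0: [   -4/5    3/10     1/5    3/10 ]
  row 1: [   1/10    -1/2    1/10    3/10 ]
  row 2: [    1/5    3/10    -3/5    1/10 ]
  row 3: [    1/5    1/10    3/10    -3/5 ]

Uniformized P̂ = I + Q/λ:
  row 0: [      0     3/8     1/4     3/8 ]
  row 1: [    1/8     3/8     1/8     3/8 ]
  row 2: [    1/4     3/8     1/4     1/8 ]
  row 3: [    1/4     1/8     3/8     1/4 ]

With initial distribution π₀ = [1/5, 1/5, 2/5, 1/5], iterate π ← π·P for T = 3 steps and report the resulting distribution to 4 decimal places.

t=0: π = [0.2000, 0.2000, 0.4000, 0.2000]
t=1: π = [0.1750, 0.3250, 0.2500, 0.2500]
t=2: π = [0.1656, 0.3125, 0.2406, 0.2813]
t=3: π = [0.1695, 0.3047, 0.2461, 0.2797]

π = [0.1695, 0.3047, 0.2461, 0.2797]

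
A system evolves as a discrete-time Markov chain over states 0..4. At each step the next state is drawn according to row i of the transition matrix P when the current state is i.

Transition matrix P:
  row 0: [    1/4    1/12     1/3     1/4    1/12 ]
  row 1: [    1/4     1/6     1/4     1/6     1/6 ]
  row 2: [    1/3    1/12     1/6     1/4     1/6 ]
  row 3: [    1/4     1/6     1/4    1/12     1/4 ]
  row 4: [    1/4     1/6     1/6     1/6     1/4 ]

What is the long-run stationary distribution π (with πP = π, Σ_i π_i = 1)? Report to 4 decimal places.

Balance equations π_j = Σ_i π_i·P[i][j]:
  π_0 = 1/4·π_0 + 1/4·π_1 + 1/3·π_2 + 1/4·π_3 + 1/4·π_4
  π_1 = 1/12·π_0 + 1/6·π_1 + 1/12·π_2 + 1/6·π_3 + 1/6·π_4
  π_2 = 1/3·π_0 + 1/4·π_1 + 1/6·π_2 + 1/4·π_3 + 1/6·π_4
  π_3 = 1/4·π_0 + 1/6·π_1 + 1/4·π_2 + 1/12·π_3 + 1/6·π_4
  normalize: π_0 + π_1 + π_2 + π_3 + π_4 = 1
Solving the linear system gives exactly π = [5981/22165, 212/1705, 5277/22165, 4276/22165, 25/143].

π = [0.2698, 0.1243, 0.2381, 0.1929, 0.1748]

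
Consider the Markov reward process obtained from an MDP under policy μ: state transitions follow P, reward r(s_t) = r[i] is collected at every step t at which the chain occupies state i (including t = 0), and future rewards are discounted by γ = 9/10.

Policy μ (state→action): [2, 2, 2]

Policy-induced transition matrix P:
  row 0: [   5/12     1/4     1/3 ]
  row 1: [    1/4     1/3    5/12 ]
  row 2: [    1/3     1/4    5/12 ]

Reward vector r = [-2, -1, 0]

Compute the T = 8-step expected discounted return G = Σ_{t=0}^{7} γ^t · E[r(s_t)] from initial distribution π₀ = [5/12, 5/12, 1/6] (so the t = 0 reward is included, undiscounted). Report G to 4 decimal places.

G = -5.7116

t=0: π = [0.4167, 0.4167, 0.1667], E[r] = -1.2500, γ^t·E[r] = -1.250000, running G = -1.250000
t=1: π = [0.3333, 0.2847, 0.3819], E[r] = -0.9514, γ^t·E[r] = -0.856250, running G = -2.106250
t=2: π = [0.3374, 0.2737, 0.3889], E[r] = -0.9485, γ^t·E[r] = -0.768281, running G = -2.874531
t=3: π = [0.3386, 0.2728, 0.3886], E[r] = -0.9501, γ^t·E[r] = -0.692613, running G = -3.567145
t=4: π = [0.3388, 0.2727, 0.3884], E[r] = -0.9504, γ^t·E[r] = -0.623539, running G = -4.190684
t=5: π = [0.3388, 0.2727, 0.3884], E[r] = -0.9504, γ^t·E[r] = -0.561207, running G = -4.751890
t=6: π = [0.3388, 0.2727, 0.3884], E[r] = -0.9504, γ^t·E[r] = -0.505088, running G = -5.256979
t=7: π = [0.3388, 0.2727, 0.3884], E[r] = -0.9504, γ^t·E[r] = -0.454580, running G = -5.711558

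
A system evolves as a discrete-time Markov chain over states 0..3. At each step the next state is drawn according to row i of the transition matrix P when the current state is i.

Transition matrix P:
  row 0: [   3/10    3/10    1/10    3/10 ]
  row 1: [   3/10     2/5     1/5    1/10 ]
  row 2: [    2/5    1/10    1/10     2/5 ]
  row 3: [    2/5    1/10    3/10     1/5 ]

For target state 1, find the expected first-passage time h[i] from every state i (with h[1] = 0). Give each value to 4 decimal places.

h = [4.7368, 0.0000, 5.7895, 5.7895]

First-step conditioning: h[1] = 0; for i ≠ 1, h[i] = 1 + Σ_k P[i][k]·h[k].
  h[0] = 1 + 3/10·h[0] + 1/10·h[2] + 3/10·h[3]
  h[2] = 1 + 2/5·h[0] + 1/10·h[2] + 2/5·h[3]
  h[3] = 1 + 2/5·h[0] + 3/10·h[2] + 1/5·h[3]
Solving the 3×3 linear system over states ≠ 1 gives exactly h = [90/19, 0, 110/19, 110/19] (h[1] = 0 is the target).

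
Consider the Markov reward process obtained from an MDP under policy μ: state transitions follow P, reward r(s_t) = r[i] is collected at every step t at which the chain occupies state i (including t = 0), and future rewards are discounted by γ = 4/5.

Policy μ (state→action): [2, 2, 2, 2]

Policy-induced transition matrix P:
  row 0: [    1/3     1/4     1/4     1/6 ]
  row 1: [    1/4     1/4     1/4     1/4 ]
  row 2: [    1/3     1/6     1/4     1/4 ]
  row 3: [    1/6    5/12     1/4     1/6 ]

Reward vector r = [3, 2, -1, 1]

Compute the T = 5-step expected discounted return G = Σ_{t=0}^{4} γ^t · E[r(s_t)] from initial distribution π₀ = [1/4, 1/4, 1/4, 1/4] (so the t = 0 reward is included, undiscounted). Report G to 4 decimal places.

G = 4.3558

t=0: π = [0.2500, 0.2500, 0.2500, 0.2500], E[r] = 1.2500, γ^t·E[r] = 1.250000, running G = 1.250000
t=1: π = [0.2708, 0.2708, 0.2500, 0.2083], E[r] = 1.3125, γ^t·E[r] = 1.050000, running G = 2.300000
t=2: π = [0.2760, 0.2639, 0.2500, 0.2101], E[r] = 1.3160, γ^t·E[r] = 0.842222, running G = 3.142222
t=3: π = [0.2763, 0.2642, 0.2500, 0.2095], E[r] = 1.3168, γ^t·E[r] = 0.674222, running G = 3.816444
t=4: π = [0.2764, 0.2641, 0.2500, 0.2095], E[r] = 1.3169, γ^t·E[r] = 0.539398, running G = 4.355842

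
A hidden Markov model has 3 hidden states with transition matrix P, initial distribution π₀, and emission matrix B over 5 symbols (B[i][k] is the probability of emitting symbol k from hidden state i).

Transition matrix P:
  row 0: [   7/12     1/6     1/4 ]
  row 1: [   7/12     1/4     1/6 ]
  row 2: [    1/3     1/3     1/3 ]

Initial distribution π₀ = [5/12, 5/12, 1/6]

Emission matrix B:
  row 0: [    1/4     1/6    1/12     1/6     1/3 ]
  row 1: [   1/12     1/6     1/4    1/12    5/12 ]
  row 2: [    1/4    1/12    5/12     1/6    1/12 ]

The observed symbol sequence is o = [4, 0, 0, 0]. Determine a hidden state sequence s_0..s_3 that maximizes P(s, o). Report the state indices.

path = [1, 0, 0, 0]

t=0: δ = [1.389e-01, 1.736e-01, 1.389e-02]  (obs o_0=4)
t=1: δ = [2.532e-02, 3.617e-03, 8.681e-03]  ψ = [1, 1, 0]  (obs o_1=0)
t=2: δ = [3.692e-03, 3.516e-04, 1.582e-03]  ψ = [0, 0, 0]  (obs o_2=0)
t=3: δ = [5.385e-04, 5.128e-05, 2.308e-04]  ψ = [0, 0, 0]  (obs o_3=0)
backtrack: best end state = 0; path = [1, 0, 0, 0]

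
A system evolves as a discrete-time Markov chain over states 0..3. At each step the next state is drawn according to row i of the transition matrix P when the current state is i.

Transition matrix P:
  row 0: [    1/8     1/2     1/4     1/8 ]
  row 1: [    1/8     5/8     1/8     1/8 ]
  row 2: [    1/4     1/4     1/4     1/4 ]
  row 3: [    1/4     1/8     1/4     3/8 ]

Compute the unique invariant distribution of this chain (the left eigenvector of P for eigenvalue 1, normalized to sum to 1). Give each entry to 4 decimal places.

Balance equations π_j = Σ_i π_i·P[i][j]:
  π_0 = 1/8·π_0 + 1/8·π_1 + 1/4·π_2 + 1/4·π_3
  π_1 = 1/2·π_0 + 5/8·π_1 + 1/4·π_2 + 1/8·π_3
  π_2 = 1/4·π_0 + 1/8·π_1 + 1/4·π_2 + 1/4·π_3
  normalize: π_0 + π_1 + π_2 + π_3 = 1
Solving the linear system gives exactly π = [56/321, 46/107, 21/107, 64/321].

π = [0.1745, 0.4299, 0.1963, 0.1994]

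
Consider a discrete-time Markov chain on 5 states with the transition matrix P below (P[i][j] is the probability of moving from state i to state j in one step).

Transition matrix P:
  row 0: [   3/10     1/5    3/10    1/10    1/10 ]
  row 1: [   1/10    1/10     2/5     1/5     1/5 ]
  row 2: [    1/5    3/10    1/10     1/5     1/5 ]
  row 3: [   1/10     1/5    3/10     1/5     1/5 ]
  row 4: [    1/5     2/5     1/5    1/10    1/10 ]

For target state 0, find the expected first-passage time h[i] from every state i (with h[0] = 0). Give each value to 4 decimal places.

First-step conditioning: h[0] = 0; for i ≠ 0, h[i] = 1 + Σ_k P[i][k]·h[k].
  h[1] = 1 + 1/10·h[1] + 2/5·h[2] + 1/5·h[3] + 1/5·h[4]
  h[2] = 1 + 3/10·h[1] + 1/10·h[2] + 1/5·h[3] + 1/5·h[4]
  h[3] = 1 + 1/5·h[1] + 3/10·h[2] + 1/5·h[3] + 1/5·h[4]
  h[4] = 1 + 2/5·h[1] + 1/5·h[2] + 1/10·h[3] + 1/10·h[4]
Solving the 4×4 linear system over states ≠ 0 gives exactly h = [0, 1430/207, 440/69, 1441/207, 1319/207] (h[0] = 0 is the target).

h = [0.0000, 6.9082, 6.3768, 6.9614, 6.3720]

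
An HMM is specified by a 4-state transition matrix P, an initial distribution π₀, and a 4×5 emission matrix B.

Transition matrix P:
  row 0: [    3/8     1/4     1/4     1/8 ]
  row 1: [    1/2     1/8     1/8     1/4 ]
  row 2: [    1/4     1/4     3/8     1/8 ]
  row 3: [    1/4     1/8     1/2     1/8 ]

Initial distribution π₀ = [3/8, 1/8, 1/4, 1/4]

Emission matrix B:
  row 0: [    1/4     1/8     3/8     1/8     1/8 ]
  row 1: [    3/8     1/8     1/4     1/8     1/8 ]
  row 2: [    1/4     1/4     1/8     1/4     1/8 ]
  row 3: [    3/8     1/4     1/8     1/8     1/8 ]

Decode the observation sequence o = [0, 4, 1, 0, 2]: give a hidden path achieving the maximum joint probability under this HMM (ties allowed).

t=0: δ = [9.375e-02, 4.688e-02, 6.250e-02, 9.375e-02]  (obs o_0=0)
t=1: δ = [4.395e-03, 2.930e-03, 5.859e-03, 1.465e-03]  ψ = [0, 0, 3, 0]  (obs o_1=4)
t=2: δ = [2.060e-04, 1.831e-04, 5.493e-04, 1.831e-04]  ψ = [0, 2, 2, 1]  (obs o_2=1)
t=3: δ = [3.433e-05, 5.150e-05, 5.150e-05, 2.575e-05]  ψ = [2, 2, 2, 2]  (obs o_3=0)
t=4: δ = [9.656e-06, 3.219e-06, 2.414e-06, 1.609e-06]  ψ = [1, 2, 2, 1]  (obs o_4=2)
backtrack: best end state = 0; path = [3, 2, 2, 1, 0]

path = [3, 2, 2, 1, 0]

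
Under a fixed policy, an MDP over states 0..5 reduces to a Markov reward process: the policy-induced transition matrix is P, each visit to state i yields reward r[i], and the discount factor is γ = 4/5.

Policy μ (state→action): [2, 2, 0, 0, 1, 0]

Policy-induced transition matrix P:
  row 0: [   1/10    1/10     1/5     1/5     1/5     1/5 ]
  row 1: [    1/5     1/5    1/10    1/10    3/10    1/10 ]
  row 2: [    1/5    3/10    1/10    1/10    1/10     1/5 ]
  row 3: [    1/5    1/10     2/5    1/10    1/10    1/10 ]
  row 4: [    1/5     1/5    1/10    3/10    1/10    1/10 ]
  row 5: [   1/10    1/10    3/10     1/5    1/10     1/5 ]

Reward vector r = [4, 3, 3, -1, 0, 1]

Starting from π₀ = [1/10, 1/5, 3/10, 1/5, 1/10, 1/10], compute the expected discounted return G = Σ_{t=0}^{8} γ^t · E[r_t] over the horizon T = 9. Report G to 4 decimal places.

G = 7.7408

t=0: π = [0.1000, 0.2000, 0.3000, 0.2000, 0.1000, 0.1000], E[r] = 1.8000, γ^t·E[r] = 1.800000, running G = 1.800000
t=1: π = [0.1800, 0.1900, 0.1900, 0.1400, 0.1500, 0.1500], E[r] = 1.8700, γ^t·E[r] = 1.496000, running G = 3.296000
t=2: π = [0.1670, 0.1720, 0.1900, 0.1630, 0.1560, 0.1520], E[r] = 1.7430, γ^t·E[r] = 1.115520, running G = 4.411520
t=3: π = [0.1681, 0.1708, 0.1960, 0.1631, 0.1511, 0.1509], E[r] = 1.7606, γ^t·E[r] = 0.901427, running G = 5.312947
t=4: π = [0.1681, 0.1714, 0.1959, 0.1621, 0.1510, 0.1515], E[r] = 1.7637, γ^t·E[r] = 0.722416, running G = 6.035363
t=5: π = [0.1680, 0.1714, 0.1957, 0.1622, 0.1511, 0.1516], E[r] = 1.7631, γ^t·E[r] = 0.577718, running G = 6.613081
t=6: π = [0.1680, 0.1714, 0.1958, 0.1622, 0.1511, 0.1515], E[r] = 1.7630, γ^t·E[r] = 0.462160, running G = 7.075241
t=7: π = [0.1680, 0.1714, 0.1958, 0.1622, 0.1511, 0.1515], E[r] = 1.7630, γ^t·E[r] = 0.369733, running G = 7.444974
t=8: π = [0.1680, 0.1714, 0.1958, 0.1622, 0.1511, 0.1515], E[r] = 1.7630, γ^t·E[r] = 0.295786, running G = 7.740760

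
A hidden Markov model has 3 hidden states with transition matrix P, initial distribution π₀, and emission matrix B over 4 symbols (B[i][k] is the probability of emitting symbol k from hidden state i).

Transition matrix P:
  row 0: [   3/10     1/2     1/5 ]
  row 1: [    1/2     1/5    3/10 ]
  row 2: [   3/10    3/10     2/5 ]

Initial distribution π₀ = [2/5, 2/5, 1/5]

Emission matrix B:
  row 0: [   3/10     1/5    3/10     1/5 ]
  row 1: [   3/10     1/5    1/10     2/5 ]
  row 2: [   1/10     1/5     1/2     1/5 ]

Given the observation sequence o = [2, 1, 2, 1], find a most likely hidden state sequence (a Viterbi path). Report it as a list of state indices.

t=0: δ = [1.200e-01, 4.000e-02, 1.000e-01]  (obs o_0=2)
t=1: δ = [7.200e-03, 1.200e-02, 8.000e-03]  ψ = [0, 0, 2]  (obs o_1=1)
t=2: δ = [1.800e-03, 3.600e-04, 1.800e-03]  ψ = [1, 0, 1]  (obs o_2=2)
t=3: δ = [1.080e-04, 1.800e-04, 1.440e-04]  ψ = [0, 0, 2]  (obs o_3=1)
backtrack: best end state = 1; path = [0, 1, 0, 1]

path = [0, 1, 0, 1]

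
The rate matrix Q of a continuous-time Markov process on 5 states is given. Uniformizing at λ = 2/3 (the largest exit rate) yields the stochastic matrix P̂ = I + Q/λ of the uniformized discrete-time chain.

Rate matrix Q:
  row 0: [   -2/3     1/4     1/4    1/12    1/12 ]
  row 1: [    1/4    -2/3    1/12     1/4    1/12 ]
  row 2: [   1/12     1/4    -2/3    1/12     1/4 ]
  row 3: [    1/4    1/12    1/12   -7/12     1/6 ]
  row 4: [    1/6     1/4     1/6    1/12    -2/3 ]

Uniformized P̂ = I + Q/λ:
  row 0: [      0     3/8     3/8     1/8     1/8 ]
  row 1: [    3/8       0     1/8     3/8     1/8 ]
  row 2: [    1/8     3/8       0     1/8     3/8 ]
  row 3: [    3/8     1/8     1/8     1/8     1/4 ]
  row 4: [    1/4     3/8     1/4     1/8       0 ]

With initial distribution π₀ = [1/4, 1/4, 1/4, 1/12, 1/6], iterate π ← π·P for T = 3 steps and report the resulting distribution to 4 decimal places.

t=0: π = [0.2500, 0.2500, 0.2500, 0.0833, 0.1667]
t=1: π = [0.1979, 0.2604, 0.1771, 0.1875, 0.1771]
t=2: π = [0.2344, 0.2305, 0.1745, 0.1901, 0.1706]
t=3: π = [0.2222, 0.2410, 0.1831, 0.1826, 0.1711]

π = [0.2222, 0.2410, 0.1831, 0.1826, 0.1711]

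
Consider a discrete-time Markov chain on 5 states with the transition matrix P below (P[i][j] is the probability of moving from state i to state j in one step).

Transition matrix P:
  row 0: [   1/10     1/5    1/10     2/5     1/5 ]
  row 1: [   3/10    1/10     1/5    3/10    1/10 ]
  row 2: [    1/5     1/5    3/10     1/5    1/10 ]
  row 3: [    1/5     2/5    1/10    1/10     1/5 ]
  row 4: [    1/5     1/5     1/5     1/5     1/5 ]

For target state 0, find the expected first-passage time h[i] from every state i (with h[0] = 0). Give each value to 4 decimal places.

First-step conditioning: h[0] = 0; for i ≠ 0, h[i] = 1 + Σ_k P[i][k]·h[k].
  h[1] = 1 + 1/10·h[1] + 1/5·h[2] + 3/10·h[3] + 1/10·h[4]
  h[2] = 1 + 1/5·h[1] + 3/10·h[2] + 1/5·h[3] + 1/10·h[4]
  h[3] = 1 + 2/5·h[1] + 1/10·h[2] + 1/10·h[3] + 1/5·h[4]
  h[4] = 1 + 1/5·h[1] + 1/5·h[2] + 1/5·h[3] + 1/5·h[4]
Solving the 4×4 linear system over states ≠ 0 gives exactly h = [0, 45/11, 595/132, 195/44, 595/132] (h[0] = 0 is the target).

h = [0.0000, 4.0909, 4.5076, 4.4318, 4.5076]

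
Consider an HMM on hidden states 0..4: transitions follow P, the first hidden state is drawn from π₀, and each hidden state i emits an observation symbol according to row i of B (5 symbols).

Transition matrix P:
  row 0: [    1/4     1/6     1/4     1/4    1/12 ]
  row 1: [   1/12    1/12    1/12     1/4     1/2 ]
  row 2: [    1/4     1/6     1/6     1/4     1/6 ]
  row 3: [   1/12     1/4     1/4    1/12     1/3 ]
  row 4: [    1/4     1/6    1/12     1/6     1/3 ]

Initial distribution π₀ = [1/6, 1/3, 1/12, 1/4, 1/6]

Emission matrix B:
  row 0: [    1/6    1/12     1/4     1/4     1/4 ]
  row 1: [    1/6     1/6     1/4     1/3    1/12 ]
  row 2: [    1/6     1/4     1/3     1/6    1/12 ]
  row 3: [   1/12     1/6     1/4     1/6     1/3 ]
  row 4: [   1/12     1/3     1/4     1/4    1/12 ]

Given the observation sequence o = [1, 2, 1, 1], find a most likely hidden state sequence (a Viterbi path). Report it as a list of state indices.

path = [1, 4, 4, 4]

t=0: δ = [1.389e-02, 5.556e-02, 2.083e-02, 4.167e-02, 5.556e-02]  (obs o_0=1)
t=1: δ = [3.472e-03, 2.604e-03, 3.472e-03, 3.472e-03, 6.944e-03]  ψ = [4, 3, 3, 1, 1]  (obs o_1=2)
t=2: δ = [1.447e-04, 1.929e-04, 2.170e-04, 1.929e-04, 7.716e-04]  ψ = [4, 4, 0, 4, 4]  (obs o_2=1)
t=3: δ = [1.608e-05, 2.143e-05, 1.608e-05, 2.143e-05, 8.573e-05]  ψ = [4, 4, 4, 4, 4]  (obs o_3=1)
backtrack: best end state = 4; path = [1, 4, 4, 4]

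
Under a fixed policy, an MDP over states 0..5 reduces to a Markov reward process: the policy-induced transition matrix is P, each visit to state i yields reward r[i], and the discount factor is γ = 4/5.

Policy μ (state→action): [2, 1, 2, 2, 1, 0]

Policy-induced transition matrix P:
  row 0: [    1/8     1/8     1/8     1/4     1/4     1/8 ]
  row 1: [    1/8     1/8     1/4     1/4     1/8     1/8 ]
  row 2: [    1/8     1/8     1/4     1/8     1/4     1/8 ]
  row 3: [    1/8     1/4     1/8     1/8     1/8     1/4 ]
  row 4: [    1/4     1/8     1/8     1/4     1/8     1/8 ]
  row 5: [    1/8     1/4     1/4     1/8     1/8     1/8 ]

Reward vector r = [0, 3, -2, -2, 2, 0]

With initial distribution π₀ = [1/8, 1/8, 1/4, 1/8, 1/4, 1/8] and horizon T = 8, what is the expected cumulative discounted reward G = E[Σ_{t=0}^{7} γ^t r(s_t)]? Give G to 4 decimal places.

G = 0.3851

t=0: π = [0.1250, 0.1250, 0.2500, 0.1250, 0.2500, 0.1250], E[r] = 0.1250, γ^t·E[r] = 0.125000, running G = 0.125000
t=1: π = [0.1563, 0.1563, 0.1875, 0.1875, 0.1719, 0.1406], E[r] = 0.0625, γ^t·E[r] = 0.050000, running G = 0.175000
t=2: π = [0.1465, 0.1660, 0.1855, 0.1855, 0.1680, 0.1484], E[r] = 0.0918, γ^t·E[r] = 0.058750, running G = 0.233750
t=3: π = [0.1460, 0.1667, 0.1875, 0.1851, 0.1665, 0.1482], E[r] = 0.0881, γ^t·E[r] = 0.045125, running G = 0.278875
t=4: π = [0.1458, 0.1667, 0.1878, 0.1849, 0.1667, 0.1481], E[r] = 0.0879, γ^t·E[r] = 0.036013, running G = 0.314888
t=5: π = [0.1458, 0.1666, 0.1878, 0.1849, 0.1667, 0.1481], E[r] = 0.0879, γ^t·E[r] = 0.028789, running G = 0.343676
t=6: π = [0.1458, 0.1666, 0.1878, 0.1849, 0.1667, 0.1481], E[r] = 0.0879, γ^t·E[r] = 0.023032, running G = 0.366708
t=7: π = [0.1458, 0.1666, 0.1878, 0.1849, 0.1667, 0.1481], E[r] = 0.0879, γ^t·E[r] = 0.018426, running G = 0.385134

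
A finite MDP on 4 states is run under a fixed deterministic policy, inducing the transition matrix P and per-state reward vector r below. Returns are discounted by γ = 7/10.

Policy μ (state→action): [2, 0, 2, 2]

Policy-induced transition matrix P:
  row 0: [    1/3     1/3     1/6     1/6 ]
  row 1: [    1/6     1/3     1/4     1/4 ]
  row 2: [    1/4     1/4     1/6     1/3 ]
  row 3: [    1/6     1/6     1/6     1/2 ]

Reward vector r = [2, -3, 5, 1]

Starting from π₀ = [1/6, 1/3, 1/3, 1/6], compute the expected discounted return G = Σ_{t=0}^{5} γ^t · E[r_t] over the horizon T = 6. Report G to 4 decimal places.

t=0: π = [0.1667, 0.3333, 0.3333, 0.1667], E[r] = 1.1667, γ^t·E[r] = 1.166667, running G = 1.166667
t=1: π = [0.2222, 0.2778, 0.1944, 0.3056], E[r] = 0.8889, γ^t·E[r] = 0.622222, running G = 1.788889
t=2: π = [0.2199, 0.2662, 0.1898, 0.3241], E[r] = 0.9144, γ^t·E[r] = 0.448032, running G = 2.236921
t=3: π = [0.2191, 0.2635, 0.1889, 0.3285], E[r] = 0.9205, γ^t·E[r] = 0.315740, running G = 2.552661
t=4: π = [0.2189, 0.2628, 0.1886, 0.3296], E[r] = 0.9221, γ^t·E[r] = 0.221385, running G = 2.774046
t=5: π = [0.2189, 0.2627, 0.1886, 0.3299], E[r] = 0.9224, γ^t·E[r] = 0.155033, running G = 2.929079

G = 2.9291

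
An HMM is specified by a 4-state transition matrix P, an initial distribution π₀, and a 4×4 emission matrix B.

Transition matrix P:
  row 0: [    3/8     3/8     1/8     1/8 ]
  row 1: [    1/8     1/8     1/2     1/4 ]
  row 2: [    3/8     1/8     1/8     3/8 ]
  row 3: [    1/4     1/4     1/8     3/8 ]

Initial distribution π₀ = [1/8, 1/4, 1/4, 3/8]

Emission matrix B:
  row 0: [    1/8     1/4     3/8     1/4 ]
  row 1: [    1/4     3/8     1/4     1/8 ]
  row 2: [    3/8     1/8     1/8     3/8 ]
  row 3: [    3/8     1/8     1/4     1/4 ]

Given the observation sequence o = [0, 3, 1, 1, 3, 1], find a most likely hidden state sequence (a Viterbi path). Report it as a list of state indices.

t=0: δ = [1.562e-02, 6.250e-02, 9.375e-02, 1.406e-01]  (obs o_0=0)
t=1: δ = [8.789e-03, 4.395e-03, 1.172e-02, 1.318e-02]  ψ = [2, 3, 1, 3]  (obs o_1=3)
t=2: δ = [1.099e-03, 1.236e-03, 2.747e-04, 6.180e-04]  ψ = [2, 0, 1, 3]  (obs o_2=1)
t=3: δ = [1.030e-04, 1.545e-04, 7.725e-05, 3.862e-05]  ψ = [0, 0, 1, 1]  (obs o_3=1)
t=4: δ = [9.656e-06, 4.828e-06, 2.897e-05, 9.656e-06]  ψ = [0, 0, 1, 1]  (obs o_4=3)
t=5: δ = [2.716e-06, 1.358e-06, 4.526e-07, 1.358e-06]  ψ = [2, 0, 2, 2]  (obs o_5=1)
backtrack: best end state = 0; path = [1, 2, 0, 1, 2, 0]

path = [1, 2, 0, 1, 2, 0]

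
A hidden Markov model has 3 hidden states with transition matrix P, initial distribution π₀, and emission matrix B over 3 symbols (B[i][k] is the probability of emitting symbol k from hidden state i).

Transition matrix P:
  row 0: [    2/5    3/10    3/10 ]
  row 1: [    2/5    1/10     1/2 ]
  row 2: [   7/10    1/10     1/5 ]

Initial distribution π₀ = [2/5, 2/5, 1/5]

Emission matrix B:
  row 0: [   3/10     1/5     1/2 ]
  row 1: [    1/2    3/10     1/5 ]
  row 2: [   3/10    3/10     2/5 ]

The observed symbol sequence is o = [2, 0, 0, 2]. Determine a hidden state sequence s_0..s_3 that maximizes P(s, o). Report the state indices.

t=0: δ = [2.000e-01, 8.000e-02, 8.000e-02]  (obs o_0=2)
t=1: δ = [2.400e-02, 3.000e-02, 1.800e-02]  ψ = [0, 0, 0]  (obs o_1=0)
t=2: δ = [3.780e-03, 3.600e-03, 4.500e-03]  ψ = [2, 0, 1]  (obs o_2=0)
t=3: δ = [1.575e-03, 2.268e-04, 7.200e-04]  ψ = [2, 0, 1]  (obs o_3=2)
backtrack: best end state = 0; path = [0, 1, 2, 0]

path = [0, 1, 2, 0]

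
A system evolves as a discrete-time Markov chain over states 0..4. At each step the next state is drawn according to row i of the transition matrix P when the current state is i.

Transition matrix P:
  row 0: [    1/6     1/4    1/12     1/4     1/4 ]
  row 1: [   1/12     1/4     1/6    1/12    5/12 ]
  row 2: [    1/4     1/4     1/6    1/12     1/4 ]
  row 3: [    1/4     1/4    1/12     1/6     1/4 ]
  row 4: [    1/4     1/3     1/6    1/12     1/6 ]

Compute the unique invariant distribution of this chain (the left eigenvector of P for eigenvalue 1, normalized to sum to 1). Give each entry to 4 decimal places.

π = [0.1888, 0.2727, 0.1405, 0.1252, 0.2727]

Balance equations π_j = Σ_i π_i·P[i][j]:
  π_0 = 1/6·π_0 + 1/12·π_1 + 1/4·π_2 + 1/4·π_3 + 1/4·π_4
  π_1 = 1/4·π_0 + 1/4·π_1 + 1/4·π_2 + 1/4·π_3 + 1/3·π_4
  π_2 = 1/12·π_0 + 1/6·π_1 + 1/6·π_2 + 1/12·π_3 + 1/6·π_4
  π_3 = 1/4·π_0 + 1/12·π_1 + 1/12·π_2 + 1/6·π_3 + 1/12·π_4
  normalize: π_0 + π_1 + π_2 + π_3 + π_4 = 1
Solving the linear system gives exactly π = [27/143, 3/11, 17/121, 197/1573, 3/11].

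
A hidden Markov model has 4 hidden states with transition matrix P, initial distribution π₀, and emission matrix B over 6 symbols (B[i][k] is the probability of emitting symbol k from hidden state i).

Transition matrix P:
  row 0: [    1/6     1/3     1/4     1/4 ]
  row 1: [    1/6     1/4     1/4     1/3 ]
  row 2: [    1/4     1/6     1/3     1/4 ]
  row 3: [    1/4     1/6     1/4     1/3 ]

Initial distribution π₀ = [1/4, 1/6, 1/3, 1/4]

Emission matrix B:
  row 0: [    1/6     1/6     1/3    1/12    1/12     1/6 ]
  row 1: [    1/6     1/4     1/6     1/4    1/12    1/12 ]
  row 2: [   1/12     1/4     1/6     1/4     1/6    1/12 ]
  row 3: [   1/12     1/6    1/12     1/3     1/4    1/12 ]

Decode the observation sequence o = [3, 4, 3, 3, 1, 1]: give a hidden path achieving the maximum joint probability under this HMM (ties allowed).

t=0: δ = [2.083e-02, 4.167e-02, 8.333e-02, 8.333e-02]  (obs o_0=3)
t=1: δ = [1.736e-03, 1.157e-03, 4.630e-03, 6.944e-03]  ψ = [2, 2, 2, 3]  (obs o_1=4)
t=2: δ = [1.447e-04, 2.894e-04, 4.340e-04, 7.716e-04]  ψ = [3, 3, 3, 3]  (obs o_2=3)
t=3: δ = [1.608e-05, 3.215e-05, 4.823e-05, 8.573e-05]  ψ = [3, 3, 3, 3]  (obs o_3=3)
t=4: δ = [3.572e-06, 3.572e-06, 5.358e-06, 4.763e-06]  ψ = [3, 3, 3, 3]  (obs o_4=1)
t=5: δ = [2.233e-07, 2.977e-07, 4.465e-07, 2.646e-07]  ψ = [2, 0, 2, 3]  (obs o_5=1)
backtrack: best end state = 2; path = [3, 3, 3, 3, 2, 2]

path = [3, 3, 3, 3, 2, 2]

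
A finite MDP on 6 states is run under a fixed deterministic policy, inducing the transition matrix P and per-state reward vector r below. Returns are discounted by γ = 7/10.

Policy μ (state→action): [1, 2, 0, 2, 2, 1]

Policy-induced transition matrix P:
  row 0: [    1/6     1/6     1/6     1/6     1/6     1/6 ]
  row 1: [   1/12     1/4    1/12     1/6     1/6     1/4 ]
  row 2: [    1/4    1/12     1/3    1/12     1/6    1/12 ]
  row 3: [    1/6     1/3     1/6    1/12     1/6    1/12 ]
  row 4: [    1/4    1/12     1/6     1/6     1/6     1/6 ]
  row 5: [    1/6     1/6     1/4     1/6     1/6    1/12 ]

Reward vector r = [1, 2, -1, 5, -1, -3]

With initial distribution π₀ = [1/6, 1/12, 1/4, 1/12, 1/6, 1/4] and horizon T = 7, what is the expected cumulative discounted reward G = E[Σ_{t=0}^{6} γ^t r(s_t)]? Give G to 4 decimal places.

G = 0.4710

t=0: π = [0.1667, 0.0833, 0.2500, 0.0833, 0.1667, 0.2500], E[r] = -0.4167, γ^t·E[r] = -0.416667, running G = -0.416667
t=1: π = [0.1944, 0.1528, 0.2222, 0.1389, 0.1667, 0.1250], E[r] = 0.4306, γ^t·E[r] = 0.301389, running G = -0.115278
t=2: π = [0.1863, 0.1701, 0.2014, 0.1366, 0.1667, 0.1389], E[r] = 0.4248, γ^t·E[r] = 0.208137, running G = 0.092859
t=3: π = [0.1832, 0.1729, 0.1976, 0.1385, 0.1667, 0.1411], E[r] = 0.4339, γ^t·E[r] = 0.148838, running G = 0.241697
t=4: π = [0.1826, 0.1738, 0.1970, 0.1387, 0.1667, 0.1413], E[r] = 0.4360, γ^t·E[r] = 0.104673, running G = 0.346370
t=5: π = [0.1825, 0.1740, 0.1968, 0.1387, 0.1667, 0.1414], E[r] = 0.4362, γ^t·E[r] = 0.073316, running G = 0.419687
t=6: π = [0.1825, 0.1740, 0.1968, 0.1387, 0.1667, 0.1414], E[r] = 0.4363, γ^t·E[r] = 0.051331, running G = 0.471018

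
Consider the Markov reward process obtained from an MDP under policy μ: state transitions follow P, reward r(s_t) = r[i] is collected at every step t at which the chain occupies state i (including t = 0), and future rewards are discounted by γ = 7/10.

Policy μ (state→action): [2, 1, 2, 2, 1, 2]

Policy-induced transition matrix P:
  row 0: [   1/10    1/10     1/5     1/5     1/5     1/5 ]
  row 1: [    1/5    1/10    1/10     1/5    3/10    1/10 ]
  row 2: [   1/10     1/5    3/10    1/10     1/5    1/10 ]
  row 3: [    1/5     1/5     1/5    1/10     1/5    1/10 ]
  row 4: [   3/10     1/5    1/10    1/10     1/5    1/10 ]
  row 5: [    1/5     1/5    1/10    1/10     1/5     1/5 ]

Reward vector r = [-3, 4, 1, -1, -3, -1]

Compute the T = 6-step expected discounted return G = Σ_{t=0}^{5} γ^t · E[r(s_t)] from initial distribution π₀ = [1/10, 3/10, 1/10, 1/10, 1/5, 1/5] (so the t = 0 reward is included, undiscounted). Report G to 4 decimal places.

t=0: π = [0.1000, 0.3000, 0.1000, 0.1000, 0.2000, 0.2000], E[r] = 0.1000, γ^t·E[r] = 0.100000, running G = 0.100000
t=1: π = [0.2000, 0.1600, 0.1400, 0.1400, 0.2300, 0.1300], E[r] = -0.7800, γ^t·E[r] = -0.546000, running G = -0.446000
t=2: π = [0.1890, 0.1640, 0.1620, 0.1360, 0.2160, 0.1330], E[r] = -0.6660, γ^t·E[r] = -0.326340, running G = -0.772340
t=3: π = [0.1865, 0.1647, 0.1649, 0.1353, 0.2164, 0.1322], E[r] = -0.6525, γ^t·E[r] = -0.223808, running G = -0.996148
t=4: π = [0.1865, 0.1649, 0.1652, 0.1351, 0.2165, 0.1319], E[r] = -0.6512, γ^t·E[r] = -0.156358, running G = -1.152505
t=5: π = [0.1865, 0.1649, 0.1652, 0.1351, 0.2165, 0.1318], E[r] = -0.6512, γ^t·E[r] = -0.109454, running G = -1.261959

G = -1.2620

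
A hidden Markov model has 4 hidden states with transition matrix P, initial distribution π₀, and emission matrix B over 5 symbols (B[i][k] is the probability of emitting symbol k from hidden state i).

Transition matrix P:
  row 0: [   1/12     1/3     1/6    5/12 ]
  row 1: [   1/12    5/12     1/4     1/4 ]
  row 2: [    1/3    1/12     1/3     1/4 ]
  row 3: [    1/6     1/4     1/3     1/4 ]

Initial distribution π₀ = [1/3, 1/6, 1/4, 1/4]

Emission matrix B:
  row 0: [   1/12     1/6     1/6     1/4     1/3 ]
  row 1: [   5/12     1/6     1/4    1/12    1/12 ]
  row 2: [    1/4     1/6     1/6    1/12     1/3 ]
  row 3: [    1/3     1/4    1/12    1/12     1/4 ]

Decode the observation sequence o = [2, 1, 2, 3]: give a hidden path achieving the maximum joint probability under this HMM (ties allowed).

path = [0, 3, 2, 0]

t=0: δ = [5.556e-02, 4.167e-02, 4.167e-02, 2.083e-02]  (obs o_0=2)
t=1: δ = [2.315e-03, 3.086e-03, 2.315e-03, 5.787e-03]  ψ = [2, 0, 2, 0]  (obs o_1=1)
t=2: δ = [1.608e-04, 3.617e-04, 3.215e-04, 1.206e-04]  ψ = [3, 3, 3, 3]  (obs o_2=2)
t=3: δ = [2.679e-05, 1.256e-05, 8.931e-06, 7.535e-06]  ψ = [2, 1, 2, 1]  (obs o_3=3)
backtrack: best end state = 0; path = [0, 3, 2, 0]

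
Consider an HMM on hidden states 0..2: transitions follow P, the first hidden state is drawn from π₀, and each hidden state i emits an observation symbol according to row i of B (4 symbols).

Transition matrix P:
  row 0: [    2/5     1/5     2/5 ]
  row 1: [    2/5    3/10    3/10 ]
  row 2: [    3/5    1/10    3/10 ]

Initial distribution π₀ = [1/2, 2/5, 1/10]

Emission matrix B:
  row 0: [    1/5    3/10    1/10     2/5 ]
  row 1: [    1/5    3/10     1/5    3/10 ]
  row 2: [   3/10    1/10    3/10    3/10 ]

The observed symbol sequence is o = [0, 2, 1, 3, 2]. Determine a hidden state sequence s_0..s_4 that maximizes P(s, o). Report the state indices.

t=0: δ = [1.000e-01, 8.000e-02, 3.000e-02]  (obs o_0=0)
t=1: δ = [4.000e-03, 4.800e-03, 1.200e-02]  ψ = [0, 1, 0]  (obs o_1=2)
t=2: δ = [2.160e-03, 4.320e-04, 3.600e-04]  ψ = [2, 1, 2]  (obs o_2=1)
t=3: δ = [3.456e-04, 1.296e-04, 2.592e-04]  ψ = [0, 0, 0]  (obs o_3=3)
t=4: δ = [1.555e-05, 1.382e-05, 4.147e-05]  ψ = [2, 0, 0]  (obs o_4=2)
backtrack: best end state = 2; path = [0, 2, 0, 0, 2]

path = [0, 2, 0, 0, 2]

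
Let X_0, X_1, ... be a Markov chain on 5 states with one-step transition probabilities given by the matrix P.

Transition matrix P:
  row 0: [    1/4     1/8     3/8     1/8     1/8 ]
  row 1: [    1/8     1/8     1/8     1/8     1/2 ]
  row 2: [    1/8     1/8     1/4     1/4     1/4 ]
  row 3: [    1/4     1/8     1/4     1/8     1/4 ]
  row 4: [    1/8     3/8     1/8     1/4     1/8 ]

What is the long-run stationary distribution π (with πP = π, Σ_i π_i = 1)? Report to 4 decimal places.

π = [0.1690, 0.1862, 0.2172, 0.1828, 0.2448]

Balance equations π_j = Σ_i π_i·P[i][j]:
  π_0 = 1/4·π_0 + 1/8·π_1 + 1/8·π_2 + 1/4·π_3 + 1/8·π_4
  π_1 = 1/8·π_0 + 1/8·π_1 + 1/8·π_2 + 1/8·π_3 + 3/8·π_4
  π_2 = 3/8·π_0 + 1/8·π_1 + 1/4·π_2 + 1/4·π_3 + 1/8·π_4
  π_3 = 1/8·π_0 + 1/8·π_1 + 1/4·π_2 + 1/8·π_3 + 1/4·π_4
  normalize: π_0 + π_1 + π_2 + π_3 + π_4 = 1
Solving the linear system gives exactly π = [49/290, 27/145, 63/290, 53/290, 71/290].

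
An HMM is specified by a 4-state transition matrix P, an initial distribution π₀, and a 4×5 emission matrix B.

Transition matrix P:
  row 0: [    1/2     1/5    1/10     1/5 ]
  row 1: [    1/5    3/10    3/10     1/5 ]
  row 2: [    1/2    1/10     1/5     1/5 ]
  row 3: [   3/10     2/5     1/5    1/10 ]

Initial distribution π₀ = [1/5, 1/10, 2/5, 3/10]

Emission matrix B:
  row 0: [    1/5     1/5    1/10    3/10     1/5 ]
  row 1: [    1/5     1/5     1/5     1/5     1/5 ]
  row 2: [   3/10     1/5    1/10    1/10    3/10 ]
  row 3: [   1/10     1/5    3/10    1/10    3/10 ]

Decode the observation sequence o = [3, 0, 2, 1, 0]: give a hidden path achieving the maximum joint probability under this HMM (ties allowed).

path = [0, 0, 0, 0, 0]

t=0: δ = [6.000e-02, 2.000e-02, 4.000e-02, 3.000e-02]  (obs o_0=3)
t=1: δ = [6.000e-03, 2.400e-03, 2.400e-03, 1.200e-03]  ψ = [0, 0, 2, 0]  (obs o_1=0)
t=2: δ = [3.000e-04, 2.400e-04, 7.200e-05, 3.600e-04]  ψ = [0, 0, 1, 0]  (obs o_2=2)
t=3: δ = [3.000e-05, 2.880e-05, 1.440e-05, 1.200e-05]  ψ = [0, 3, 1, 0]  (obs o_3=1)
t=4: δ = [3.000e-06, 1.728e-06, 2.592e-06, 6.000e-07]  ψ = [0, 1, 1, 0]  (obs o_4=0)
backtrack: best end state = 0; path = [0, 0, 0, 0, 0]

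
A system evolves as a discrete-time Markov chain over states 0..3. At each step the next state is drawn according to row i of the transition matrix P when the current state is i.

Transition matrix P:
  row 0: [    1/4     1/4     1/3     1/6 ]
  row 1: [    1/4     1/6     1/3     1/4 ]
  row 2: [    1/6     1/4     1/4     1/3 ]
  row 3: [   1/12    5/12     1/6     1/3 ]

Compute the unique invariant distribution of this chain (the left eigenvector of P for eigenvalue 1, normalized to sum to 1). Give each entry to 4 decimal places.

π = [0.1812, 0.2739, 0.2646, 0.2803]

Balance equations π_j = Σ_i π_i·P[i][j]:
  π_0 = 1/4·π_0 + 1/4·π_1 + 1/6·π_2 + 1/12·π_3
  π_1 = 1/4·π_0 + 1/6·π_1 + 1/4·π_2 + 5/12·π_3
  π_2 = 1/3·π_0 + 1/3·π_1 + 1/4·π_2 + 1/6·π_3
  normalize: π_0 + π_1 + π_2 + π_3 = 1
Solving the linear system gives exactly π = [311/1716, 235/858, 227/858, 37/132].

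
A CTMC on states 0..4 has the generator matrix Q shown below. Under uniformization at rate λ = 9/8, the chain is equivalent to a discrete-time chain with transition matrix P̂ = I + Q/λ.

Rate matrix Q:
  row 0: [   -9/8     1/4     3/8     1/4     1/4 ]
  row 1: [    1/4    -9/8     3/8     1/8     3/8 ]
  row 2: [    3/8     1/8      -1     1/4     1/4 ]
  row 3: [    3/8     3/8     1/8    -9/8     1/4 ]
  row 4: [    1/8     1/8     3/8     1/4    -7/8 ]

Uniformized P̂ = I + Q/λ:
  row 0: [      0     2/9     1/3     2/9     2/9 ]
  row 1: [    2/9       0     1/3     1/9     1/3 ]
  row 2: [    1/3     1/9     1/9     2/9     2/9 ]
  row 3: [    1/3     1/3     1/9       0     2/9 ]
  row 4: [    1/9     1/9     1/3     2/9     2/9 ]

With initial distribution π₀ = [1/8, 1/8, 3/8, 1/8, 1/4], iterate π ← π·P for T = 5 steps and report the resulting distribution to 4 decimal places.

π = [0.1975, 0.1533, 0.2421, 0.1678, 0.2393]

t=0: π = [0.1250, 0.1250, 0.3750, 0.1250, 0.2500]
t=1: π = [0.2222, 0.1389, 0.2222, 0.1806, 0.2361]
t=2: π = [0.1914, 0.1605, 0.2438, 0.1667, 0.2377]
t=3: π = [0.1989, 0.1516, 0.2421, 0.1674, 0.2401]
t=4: π = [0.1968, 0.1536, 0.2423, 0.1682, 0.2391]
t=5: π = [0.1975, 0.1533, 0.2421, 0.1678, 0.2393]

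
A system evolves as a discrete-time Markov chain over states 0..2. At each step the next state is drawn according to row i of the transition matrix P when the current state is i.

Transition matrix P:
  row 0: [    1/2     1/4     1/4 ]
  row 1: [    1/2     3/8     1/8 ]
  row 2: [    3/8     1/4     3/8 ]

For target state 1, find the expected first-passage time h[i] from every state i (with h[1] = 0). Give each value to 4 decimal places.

First-step conditioning: h[1] = 0; for i ≠ 1, h[i] = 1 + Σ_k P[i][k]·h[k].
  h[0] = 1 + 1/2·h[0] + 1/4·h[2]
  h[2] = 1 + 3/8·h[0] + 3/8·h[2]
Solving the 2×2 linear system over states ≠ 1 gives exactly h = [4, 0, 4] (h[1] = 0 is the target).

h = [4.0000, 0.0000, 4.0000]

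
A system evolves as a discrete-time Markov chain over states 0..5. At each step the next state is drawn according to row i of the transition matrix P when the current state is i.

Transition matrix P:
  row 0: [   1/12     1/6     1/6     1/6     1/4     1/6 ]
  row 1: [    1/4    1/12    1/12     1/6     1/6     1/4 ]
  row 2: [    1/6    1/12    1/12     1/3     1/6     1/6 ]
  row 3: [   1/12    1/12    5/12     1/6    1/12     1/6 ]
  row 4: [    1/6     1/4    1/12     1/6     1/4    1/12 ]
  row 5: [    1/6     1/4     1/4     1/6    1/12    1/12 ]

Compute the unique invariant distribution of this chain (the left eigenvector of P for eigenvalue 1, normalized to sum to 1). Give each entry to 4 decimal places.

π = [0.1501, 0.1486, 0.1872, 0.1979, 0.1636, 0.1527]

Balance equations π_j = Σ_i π_i·P[i][j]:
  π_0 = 1/12·π_0 + 1/4·π_1 + 1/6·π_2 + 1/12·π_3 + 1/6·π_4 + 1/6·π_5
  π_1 = 1/6·π_0 + 1/12·π_1 + 1/12·π_2 + 1/12·π_3 + 1/4·π_4 + 1/4·π_5
  π_2 = 1/6·π_0 + 1/12·π_1 + 1/12·π_2 + 5/12·π_3 + 1/12·π_4 + 1/4·π_5
  π_3 = 1/6·π_0 + 1/6·π_1 + 1/3·π_2 + 1/6·π_3 + 1/6·π_4 + 1/6·π_5
  π_4 = 1/4·π_0 + 1/6·π_1 + 1/6·π_2 + 1/12·π_3 + 1/4·π_4 + 1/12·π_5
  normalize: π_0 + π_1 + π_2 + π_3 + π_4 + π_5 = 1
Solving the linear system gives exactly π = [1585/10563, 10984/73941, 4615/24647, 4877/24647, 576/3521, 11290/73941].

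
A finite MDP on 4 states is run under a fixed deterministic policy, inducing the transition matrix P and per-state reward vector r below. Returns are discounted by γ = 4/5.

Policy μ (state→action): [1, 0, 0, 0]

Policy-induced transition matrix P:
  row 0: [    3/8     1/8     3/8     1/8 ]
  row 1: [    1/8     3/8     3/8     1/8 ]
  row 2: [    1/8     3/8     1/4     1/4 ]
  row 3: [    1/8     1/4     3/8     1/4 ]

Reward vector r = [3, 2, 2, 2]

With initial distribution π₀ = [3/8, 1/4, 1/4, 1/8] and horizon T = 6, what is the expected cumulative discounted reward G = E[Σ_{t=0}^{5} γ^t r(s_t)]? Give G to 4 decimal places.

t=0: π = [0.3750, 0.2500, 0.2500, 0.1250], E[r] = 2.3750, γ^t·E[r] = 2.375000, running G = 2.375000
t=1: π = [0.2188, 0.2656, 0.3438, 0.1719], E[r] = 2.2188, γ^t·E[r] = 1.775000, running G = 4.150000
t=2: π = [0.1797, 0.2988, 0.3320, 0.1895], E[r] = 2.1797, γ^t·E[r] = 1.395000, running G = 5.545000
t=3: π = [0.1699, 0.3064, 0.3335, 0.1902], E[r] = 2.1699, γ^t·E[r] = 1.111000, running G = 6.656000
t=4: π = [0.1675, 0.3087, 0.3333, 0.1905], E[r] = 2.1675, γ^t·E[r] = 0.887800, running G = 7.543800
t=5: π = [0.1669, 0.3093, 0.3333, 0.1905], E[r] = 2.1669, γ^t·E[r] = 0.710040, running G = 8.253840

G = 8.2538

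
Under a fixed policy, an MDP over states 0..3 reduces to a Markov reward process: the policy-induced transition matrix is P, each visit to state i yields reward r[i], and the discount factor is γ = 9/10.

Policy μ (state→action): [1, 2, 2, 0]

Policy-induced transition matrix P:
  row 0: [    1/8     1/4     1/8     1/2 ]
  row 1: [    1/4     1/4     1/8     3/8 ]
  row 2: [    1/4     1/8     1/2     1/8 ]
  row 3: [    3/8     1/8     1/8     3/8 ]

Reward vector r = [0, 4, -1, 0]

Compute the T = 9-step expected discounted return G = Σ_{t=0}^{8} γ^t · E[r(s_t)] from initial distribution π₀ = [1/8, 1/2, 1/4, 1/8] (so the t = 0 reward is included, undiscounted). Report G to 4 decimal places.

t=0: π = [0.1250, 0.5000, 0.2500, 0.1250], E[r] = 1.7500, γ^t·E[r] = 1.750000, running G = 1.750000
t=1: π = [0.2500, 0.2031, 0.2188, 0.3281], E[r] = 0.5938, γ^t·E[r] = 0.534375, running G = 2.284375
t=2: π = [0.2598, 0.1816, 0.2070, 0.3516], E[r] = 0.5195, γ^t·E[r] = 0.420820, running G = 2.705195
t=3: π = [0.2615, 0.1802, 0.2026, 0.3557], E[r] = 0.5181, γ^t·E[r] = 0.377670, running G = 3.082866
t=4: π = [0.2618, 0.1802, 0.2010, 0.3570], E[r] = 0.5198, γ^t·E[r] = 0.341065, running G = 3.423930
t=5: π = [0.2619, 0.1802, 0.2004, 0.3575], E[r] = 0.5206, γ^t·E[r] = 0.307422, running G = 3.731353
t=6: π = [0.2619, 0.1803, 0.2001, 0.3576], E[r] = 0.5209, γ^t·E[r] = 0.276848, running G = 4.008200
t=7: π = [0.2620, 0.1803, 0.2001, 0.3577], E[r] = 0.5211, γ^t·E[r] = 0.249219, running G = 4.257420
t=8: π = [0.2620, 0.1803, 0.2000, 0.3577], E[r] = 0.5211, γ^t·E[r] = 0.224317, running G = 4.481736

G = 4.4817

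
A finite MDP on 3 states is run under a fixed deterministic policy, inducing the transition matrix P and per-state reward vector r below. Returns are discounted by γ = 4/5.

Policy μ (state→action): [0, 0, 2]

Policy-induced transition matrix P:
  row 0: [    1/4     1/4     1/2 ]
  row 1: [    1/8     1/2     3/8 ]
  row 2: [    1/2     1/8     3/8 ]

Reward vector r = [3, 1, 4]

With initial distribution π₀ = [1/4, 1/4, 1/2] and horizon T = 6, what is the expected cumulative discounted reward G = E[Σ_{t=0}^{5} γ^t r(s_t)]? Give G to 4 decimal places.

t=0: π = [0.2500, 0.2500, 0.5000], E[r] = 3.0000, γ^t·E[r] = 3.000000, running G = 3.000000
t=1: π = [0.3438, 0.2500, 0.4063], E[r] = 2.9063, γ^t·E[r] = 2.325000, running G = 5.325000
t=2: π = [0.3203, 0.2617, 0.4180], E[r] = 2.8945, γ^t·E[r] = 1.852500, running G = 7.177500
t=3: π = [0.3218, 0.2632, 0.4150], E[r] = 2.8887, γ^t·E[r] = 1.479000, running G = 8.656500
t=4: π = [0.3209, 0.2639, 0.4152], E[r] = 2.8874, γ^t·E[r] = 1.182675, running G = 9.839175
t=5: π = [0.3208, 0.2641, 0.4151], E[r] = 2.8870, γ^t·E[r] = 0.945998, running G = 10.785173

G = 10.7852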